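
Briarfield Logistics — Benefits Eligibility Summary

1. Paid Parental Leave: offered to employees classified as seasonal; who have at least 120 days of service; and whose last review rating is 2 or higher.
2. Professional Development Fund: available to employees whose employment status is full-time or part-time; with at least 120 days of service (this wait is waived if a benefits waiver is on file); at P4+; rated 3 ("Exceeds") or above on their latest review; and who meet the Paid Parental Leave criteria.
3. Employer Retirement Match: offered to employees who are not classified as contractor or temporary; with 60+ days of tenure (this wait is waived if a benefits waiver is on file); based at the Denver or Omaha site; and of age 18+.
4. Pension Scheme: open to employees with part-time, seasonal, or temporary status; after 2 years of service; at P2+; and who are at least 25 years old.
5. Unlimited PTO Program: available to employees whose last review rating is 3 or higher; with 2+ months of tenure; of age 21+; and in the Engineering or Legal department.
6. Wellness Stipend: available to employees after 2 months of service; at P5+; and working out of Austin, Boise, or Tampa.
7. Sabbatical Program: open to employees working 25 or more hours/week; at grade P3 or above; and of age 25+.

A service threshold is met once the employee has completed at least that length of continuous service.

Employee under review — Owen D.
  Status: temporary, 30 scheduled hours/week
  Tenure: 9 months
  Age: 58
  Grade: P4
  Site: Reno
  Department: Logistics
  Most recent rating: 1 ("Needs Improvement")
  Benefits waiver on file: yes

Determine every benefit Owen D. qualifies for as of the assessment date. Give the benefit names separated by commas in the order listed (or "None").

Paid Parental Leave — status temporary ✗ (requires seasonal) → not eligible.
Professional Development Fund — status temporary ✗ (requires full-time or part-time) → not eligible.
Employer Retirement Match — status temporary ✗ (excluded) → not eligible.
Pension Scheme — status temporary ✓; service 9 months < 2 years (≈730 days) ✗ → not eligible.
Unlimited PTO Program — rating 1 < 3 ✗ → not eligible.
Wellness Stipend — service 9 months ≥ 2 months ✓; grade P4 < P5 ✗ → not eligible.
Sabbatical Program — 30 hrs/wk ≥ 25 ✓; grade P4 ≥ P3 ✓; age 58 ≥ 25 ✓ → eligible.

Sabbatical Program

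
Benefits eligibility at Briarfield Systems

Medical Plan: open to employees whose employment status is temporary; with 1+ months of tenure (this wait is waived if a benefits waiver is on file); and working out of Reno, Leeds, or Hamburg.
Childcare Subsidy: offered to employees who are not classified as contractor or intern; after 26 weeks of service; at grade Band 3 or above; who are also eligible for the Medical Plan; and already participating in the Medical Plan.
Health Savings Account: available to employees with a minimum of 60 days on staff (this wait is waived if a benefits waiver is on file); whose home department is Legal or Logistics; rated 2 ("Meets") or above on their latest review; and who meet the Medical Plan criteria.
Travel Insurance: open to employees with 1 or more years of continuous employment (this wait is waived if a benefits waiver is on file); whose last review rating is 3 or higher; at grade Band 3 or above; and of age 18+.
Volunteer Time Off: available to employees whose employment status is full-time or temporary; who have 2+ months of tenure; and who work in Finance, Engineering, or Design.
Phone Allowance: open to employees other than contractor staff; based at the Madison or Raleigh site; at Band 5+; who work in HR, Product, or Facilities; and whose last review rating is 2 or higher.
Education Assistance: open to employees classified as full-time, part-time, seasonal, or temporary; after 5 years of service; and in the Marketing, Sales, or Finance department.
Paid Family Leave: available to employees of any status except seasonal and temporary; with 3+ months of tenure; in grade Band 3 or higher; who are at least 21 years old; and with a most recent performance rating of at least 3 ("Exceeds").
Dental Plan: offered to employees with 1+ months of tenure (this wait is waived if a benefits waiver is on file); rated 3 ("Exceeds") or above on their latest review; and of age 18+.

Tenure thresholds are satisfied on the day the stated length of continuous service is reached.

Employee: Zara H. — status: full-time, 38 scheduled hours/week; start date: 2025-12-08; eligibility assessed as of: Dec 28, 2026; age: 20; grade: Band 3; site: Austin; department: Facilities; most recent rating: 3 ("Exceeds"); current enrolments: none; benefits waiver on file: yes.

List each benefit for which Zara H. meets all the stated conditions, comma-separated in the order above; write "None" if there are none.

Service from 2025-12-08 to Dec 28, 2026: 385 days.
Medical Plan — status full-time ✗ (requires temporary) → not eligible.
Childcare Subsidy — status full-time ✓ (not excluded); service 385 days ≥ 26 weeks (≈182 days) ✓; grade Band 3 ≥ Band 3 ✓; not eligible for Medical Plan ✗ → not eligible.
Health Savings Account — benefits waiver on file ✓; dept Facilities ✗ → not eligible.
Travel Insurance — benefits waiver on file ✓; rating 3 ≥ 3 ✓; grade Band 3 ≥ Band 3 ✓; age 20 ≥ 18 ✓ → eligible.
Volunteer Time Off — status full-time ✓; service 385 days ≥ 2 months (≈60 days) ✓; dept Facilities ✗ → not eligible.
Phone Allowance — status full-time ✓ (not excluded); site Austin ✗ (not Madison or Raleigh) → not eligible.
Education Assistance — status full-time ✓; service 385 days < 5 years (≈1825 days) ✗ → not eligible.
Paid Family Leave — status full-time ✓ (not excluded); service 385 days ≥ 3 months (≈90 days) ✓; grade Band 3 ≥ Band 3 ✓; age 20 < 21 ✗ → not eligible.
Dental Plan — benefits waiver on file ✓; rating 3 ≥ 3 ✓; age 20 ≥ 18 ✓ → eligible.

Travel Insurance, Dental Plan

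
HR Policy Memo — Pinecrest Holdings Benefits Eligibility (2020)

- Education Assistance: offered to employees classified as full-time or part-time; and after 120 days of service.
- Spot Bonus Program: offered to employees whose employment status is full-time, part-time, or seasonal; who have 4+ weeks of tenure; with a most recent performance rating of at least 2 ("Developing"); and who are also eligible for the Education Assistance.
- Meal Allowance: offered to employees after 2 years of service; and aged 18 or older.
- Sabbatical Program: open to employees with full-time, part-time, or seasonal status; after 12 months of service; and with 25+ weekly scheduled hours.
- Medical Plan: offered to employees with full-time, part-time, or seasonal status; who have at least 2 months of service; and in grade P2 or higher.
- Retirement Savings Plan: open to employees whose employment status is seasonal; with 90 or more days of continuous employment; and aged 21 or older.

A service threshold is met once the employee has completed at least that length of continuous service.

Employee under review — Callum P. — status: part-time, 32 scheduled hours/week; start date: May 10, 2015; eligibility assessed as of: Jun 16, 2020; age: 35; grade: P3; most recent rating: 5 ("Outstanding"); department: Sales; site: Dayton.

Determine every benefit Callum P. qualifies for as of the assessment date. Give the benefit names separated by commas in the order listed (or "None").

Education Assistance, Spot Bonus Program, Meal Allowance, Sabbatical Program, Medical Plan

Service from May 10, 2015 to Jun 16, 2020: 1864 days.
Education Assistance — status part-time ✓; service 1864 days ≥ 120 days ✓ → eligible.
Spot Bonus Program — status part-time ✓; service 1864 days ≥ 4 weeks (≈28 days) ✓; rating 5 ≥ 2 ✓; eligible for Education Assistance ✓ → eligible.
Meal Allowance — service 1864 days ≥ 2 years (≈730 days) ✓; age 35 ≥ 18 ✓ → eligible.
Sabbatical Program — status part-time ✓; service 1864 days ≥ 12 months (≈360 days) ✓; 32 hrs/wk ≥ 25 ✓ → eligible.
Medical Plan — status part-time ✓; service 1864 days ≥ 2 months (≈60 days) ✓; grade P3 ≥ P2 ✓ → eligible.
Retirement Savings Plan — status part-time ✗ (requires seasonal) → not eligible.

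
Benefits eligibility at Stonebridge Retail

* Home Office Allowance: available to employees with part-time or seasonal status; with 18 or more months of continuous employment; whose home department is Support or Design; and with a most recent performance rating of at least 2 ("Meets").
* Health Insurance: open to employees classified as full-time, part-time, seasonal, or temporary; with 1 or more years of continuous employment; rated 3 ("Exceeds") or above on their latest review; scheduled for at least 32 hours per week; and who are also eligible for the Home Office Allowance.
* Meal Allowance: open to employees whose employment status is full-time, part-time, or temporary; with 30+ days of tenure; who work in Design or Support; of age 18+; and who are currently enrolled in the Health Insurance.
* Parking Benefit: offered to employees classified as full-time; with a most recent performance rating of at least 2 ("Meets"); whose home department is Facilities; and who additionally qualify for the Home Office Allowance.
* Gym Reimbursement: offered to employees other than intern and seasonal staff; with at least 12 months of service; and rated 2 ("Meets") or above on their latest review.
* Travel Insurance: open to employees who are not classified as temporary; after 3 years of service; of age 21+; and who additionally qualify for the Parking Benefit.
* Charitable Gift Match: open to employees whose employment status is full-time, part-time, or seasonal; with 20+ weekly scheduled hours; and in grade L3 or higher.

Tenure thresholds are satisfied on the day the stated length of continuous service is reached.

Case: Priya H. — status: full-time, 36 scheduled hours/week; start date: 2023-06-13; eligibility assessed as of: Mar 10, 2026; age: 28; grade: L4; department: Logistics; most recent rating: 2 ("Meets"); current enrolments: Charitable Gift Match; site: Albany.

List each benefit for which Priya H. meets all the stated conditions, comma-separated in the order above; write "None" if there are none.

Service from 2023-06-13 to Mar 10, 2026: 1001 days.
Home Office Allowance — status full-time ✗ (requires part-time or seasonal) → not eligible.
Health Insurance — status full-time ✓; service 1001 days ≥ 1 year (≈365 days) ✓; rating 2 < 3 ✗ → not eligible.
Meal Allowance — status full-time ✓; service 1001 days ≥ 30 days ✓; dept Logistics ✗ → not eligible.
Parking Benefit — status full-time ✓; rating 2 ≥ 2 ✓; dept Logistics ✗ → not eligible.
Gym Reimbursement — status full-time ✓ (not excluded); service 1001 days ≥ 12 months (≈360 days) ✓; rating 2 ≥ 2 ✓ → eligible.
Travel Insurance — status full-time ✓ (not excluded); service 1001 days < 3 years (≈1095 days) ✗ → not eligible.
Charitable Gift Match — status full-time ✓; 36 hrs/wk ≥ 20 ✓; grade L4 ≥ L3 ✓ → eligible.

Gym Reimbursement, Charitable Gift Match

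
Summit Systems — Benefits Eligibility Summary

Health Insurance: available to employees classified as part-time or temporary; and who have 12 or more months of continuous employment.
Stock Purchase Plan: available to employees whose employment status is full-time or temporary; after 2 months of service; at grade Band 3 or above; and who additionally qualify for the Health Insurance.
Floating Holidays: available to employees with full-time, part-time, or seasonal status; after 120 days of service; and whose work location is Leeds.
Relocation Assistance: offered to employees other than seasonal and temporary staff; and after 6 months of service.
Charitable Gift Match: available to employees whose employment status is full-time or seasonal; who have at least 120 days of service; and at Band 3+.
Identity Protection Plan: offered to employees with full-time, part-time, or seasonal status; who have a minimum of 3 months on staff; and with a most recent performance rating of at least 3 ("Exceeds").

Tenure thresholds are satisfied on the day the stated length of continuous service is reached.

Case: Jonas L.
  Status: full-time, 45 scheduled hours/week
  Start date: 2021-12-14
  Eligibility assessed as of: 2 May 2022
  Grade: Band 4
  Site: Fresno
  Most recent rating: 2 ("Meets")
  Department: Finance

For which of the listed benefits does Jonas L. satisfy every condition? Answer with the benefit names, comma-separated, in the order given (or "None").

Service from 2021-12-14 to 2 May 2022: 139 days.
Health Insurance — status full-time ✗ (requires part-time or temporary) → not eligible.
Stock Purchase Plan — status full-time ✓; service 139 days ≥ 2 months (≈60 days) ✓; grade Band 4 ≥ Band 3 ✓; not eligible for Health Insurance ✗ → not eligible.
Floating Holidays — status full-time ✓; service 139 days ≥ 120 days ✓; site Fresno ✗ (not Leeds) → not eligible.
Relocation Assistance — status full-time ✓ (not excluded); service 139 days < 6 months (≈180 days) ✗ → not eligible.
Charitable Gift Match — status full-time ✓; service 139 days ≥ 120 days ✓; grade Band 4 ≥ Band 3 ✓ → eligible.
Identity Protection Plan — status full-time ✓; service 139 days ≥ 3 months (≈90 days) ✓; rating 2 < 3 ✗ → not eligible.

Charitable Gift Match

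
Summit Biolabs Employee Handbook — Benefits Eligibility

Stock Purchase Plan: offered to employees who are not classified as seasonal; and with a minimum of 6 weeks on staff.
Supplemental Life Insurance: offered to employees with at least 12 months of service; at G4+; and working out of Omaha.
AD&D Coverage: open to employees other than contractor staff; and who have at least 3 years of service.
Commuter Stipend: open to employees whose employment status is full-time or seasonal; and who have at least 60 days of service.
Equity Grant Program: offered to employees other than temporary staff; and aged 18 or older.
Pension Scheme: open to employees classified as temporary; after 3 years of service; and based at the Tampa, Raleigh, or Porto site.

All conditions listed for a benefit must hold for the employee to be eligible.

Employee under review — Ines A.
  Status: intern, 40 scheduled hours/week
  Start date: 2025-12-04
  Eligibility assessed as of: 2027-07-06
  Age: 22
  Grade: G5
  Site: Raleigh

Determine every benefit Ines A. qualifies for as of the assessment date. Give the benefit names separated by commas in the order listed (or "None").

Stock Purchase Plan, Equity Grant Program

Service from 2025-12-04 to 2027-07-06: 579 days.
Stock Purchase Plan — status intern ✓ (not excluded); service 579 days ≥ 6 weeks (≈42 days) ✓ → eligible.
Supplemental Life Insurance — service 579 days ≥ 12 months (≈360 days) ✓; grade G5 ≥ G4 ✓; site Raleigh ✗ (not Omaha) → not eligible.
AD&D Coverage — status intern ✓ (not excluded); service 579 days < 3 years (≈1095 days) ✗ → not eligible.
Commuter Stipend — status intern ✗ (requires full-time or seasonal) → not eligible.
Equity Grant Program — status intern ✓ (not excluded); age 22 ≥ 18 ✓ → eligible.
Pension Scheme — status intern ✗ (requires temporary) → not eligible.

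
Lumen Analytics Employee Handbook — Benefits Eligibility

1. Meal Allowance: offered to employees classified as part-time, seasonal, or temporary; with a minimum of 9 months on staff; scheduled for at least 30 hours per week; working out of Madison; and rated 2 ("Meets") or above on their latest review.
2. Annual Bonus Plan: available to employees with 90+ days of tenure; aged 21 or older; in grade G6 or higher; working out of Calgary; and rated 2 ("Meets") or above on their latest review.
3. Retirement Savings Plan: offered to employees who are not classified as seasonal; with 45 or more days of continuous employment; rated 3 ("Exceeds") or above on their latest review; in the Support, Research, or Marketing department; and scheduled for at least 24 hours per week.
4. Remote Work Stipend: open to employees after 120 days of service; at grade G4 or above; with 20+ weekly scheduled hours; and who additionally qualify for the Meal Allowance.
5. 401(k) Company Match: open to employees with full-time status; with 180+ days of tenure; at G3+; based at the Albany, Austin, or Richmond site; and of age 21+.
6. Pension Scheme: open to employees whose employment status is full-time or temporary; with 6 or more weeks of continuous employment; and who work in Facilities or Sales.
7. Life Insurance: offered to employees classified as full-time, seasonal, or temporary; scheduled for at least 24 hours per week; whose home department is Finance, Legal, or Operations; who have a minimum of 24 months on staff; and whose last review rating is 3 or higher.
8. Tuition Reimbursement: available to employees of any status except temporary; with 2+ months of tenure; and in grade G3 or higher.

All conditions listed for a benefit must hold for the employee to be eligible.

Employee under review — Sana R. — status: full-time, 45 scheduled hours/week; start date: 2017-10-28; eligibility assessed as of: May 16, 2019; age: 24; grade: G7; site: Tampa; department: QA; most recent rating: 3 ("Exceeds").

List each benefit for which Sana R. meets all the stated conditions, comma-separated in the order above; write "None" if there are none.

Service from 2017-10-28 to May 16, 2019: 565 days.
Meal Allowance — status full-time ✗ (requires part-time, seasonal, or temporary) → not eligible.
Annual Bonus Plan — service 565 days ≥ 90 days ✓; age 24 ≥ 21 ✓; grade G7 ≥ G6 ✓; site Tampa ✗ (not Calgary) → not eligible.
Retirement Savings Plan — status full-time ✓ (not excluded); service 565 days ≥ 45 days ✓; rating 3 ≥ 3 ✓; dept QA ✗ → not eligible.
Remote Work Stipend — service 565 days ≥ 120 days ✓; grade G7 ≥ G4 ✓; 45 hrs/wk ≥ 20 ✓; not eligible for Meal Allowance ✗ → not eligible.
401(k) Company Match — status full-time ✓; service 565 days ≥ 180 days ✓; grade G7 ≥ G3 ✓; site Tampa ✗ (not Albany, Austin, or Richmond) → not eligible.
Pension Scheme — status full-time ✓; service 565 days ≥ 6 weeks (≈42 days) ✓; dept QA ✗ → not eligible.
Life Insurance — status full-time ✓; 45 hrs/wk ≥ 24 ✓; dept QA ✗ → not eligible.
Tuition Reimbursement — status full-time ✓ (not excluded); service 565 days ≥ 2 months (≈60 days) ✓; grade G7 ≥ G3 ✓ → eligible.

Tuition Reimbursement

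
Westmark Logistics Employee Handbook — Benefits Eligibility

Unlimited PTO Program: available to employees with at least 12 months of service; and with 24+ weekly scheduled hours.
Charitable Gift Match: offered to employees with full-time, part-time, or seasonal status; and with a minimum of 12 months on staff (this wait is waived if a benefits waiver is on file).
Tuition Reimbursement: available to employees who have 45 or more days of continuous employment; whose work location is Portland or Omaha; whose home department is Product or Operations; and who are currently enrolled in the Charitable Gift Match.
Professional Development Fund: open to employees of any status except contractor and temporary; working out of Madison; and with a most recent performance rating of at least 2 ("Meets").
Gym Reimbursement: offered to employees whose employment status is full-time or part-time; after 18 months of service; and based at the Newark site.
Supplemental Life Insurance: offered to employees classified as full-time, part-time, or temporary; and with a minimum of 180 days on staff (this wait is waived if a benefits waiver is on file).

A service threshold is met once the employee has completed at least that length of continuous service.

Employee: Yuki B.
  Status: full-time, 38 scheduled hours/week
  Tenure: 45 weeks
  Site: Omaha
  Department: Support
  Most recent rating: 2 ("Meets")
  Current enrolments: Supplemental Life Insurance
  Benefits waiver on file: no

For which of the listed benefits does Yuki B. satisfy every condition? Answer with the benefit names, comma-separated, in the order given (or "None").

Supplemental Life Insurance

Unlimited PTO Program — service 45 weeks < 12 months (≈360 days) ✗ → not eligible.
Charitable Gift Match — status full-time ✓; no waiver, service 45 weeks < 12 months (≈360 days) ✗ → not eligible.
Tuition Reimbursement — service 45 weeks ≥ 45 days ✓; site Omaha ✓; dept Support ✗ → not eligible.
Professional Development Fund — status full-time ✓ (not excluded); site Omaha ✗ (not Madison) → not eligible.
Gym Reimbursement — status full-time ✓; service 45 weeks < 18 months (≈540 days) ✗ → not eligible.
Supplemental Life Insurance — status full-time ✓; no waiver, service 45 weeks ≥ 180 days ✓ → eligible.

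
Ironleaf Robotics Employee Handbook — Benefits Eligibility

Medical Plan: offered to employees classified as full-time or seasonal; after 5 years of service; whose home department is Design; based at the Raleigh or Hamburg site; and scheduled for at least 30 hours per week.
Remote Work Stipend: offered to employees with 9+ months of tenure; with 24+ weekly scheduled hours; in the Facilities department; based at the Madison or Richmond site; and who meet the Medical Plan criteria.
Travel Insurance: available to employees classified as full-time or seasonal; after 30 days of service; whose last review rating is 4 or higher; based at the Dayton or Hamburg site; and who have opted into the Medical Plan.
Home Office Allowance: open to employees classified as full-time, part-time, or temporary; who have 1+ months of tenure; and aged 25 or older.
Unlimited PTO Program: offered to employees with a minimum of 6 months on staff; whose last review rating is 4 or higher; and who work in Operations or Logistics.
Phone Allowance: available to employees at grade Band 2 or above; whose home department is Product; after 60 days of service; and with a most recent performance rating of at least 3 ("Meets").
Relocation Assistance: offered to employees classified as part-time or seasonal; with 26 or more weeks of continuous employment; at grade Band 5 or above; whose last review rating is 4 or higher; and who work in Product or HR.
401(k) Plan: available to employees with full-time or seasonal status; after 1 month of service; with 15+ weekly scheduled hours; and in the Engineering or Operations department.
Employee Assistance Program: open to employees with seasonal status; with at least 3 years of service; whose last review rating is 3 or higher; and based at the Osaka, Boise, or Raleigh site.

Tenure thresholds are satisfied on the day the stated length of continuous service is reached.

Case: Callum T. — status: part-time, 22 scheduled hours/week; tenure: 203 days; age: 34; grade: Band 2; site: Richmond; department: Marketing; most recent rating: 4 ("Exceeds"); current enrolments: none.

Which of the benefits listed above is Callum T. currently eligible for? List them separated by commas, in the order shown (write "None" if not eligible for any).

Medical Plan — status part-time ✗ (requires full-time or seasonal) → not eligible.
Remote Work Stipend — service 203 days < 9 months (≈270 days) ✗ → not eligible.
Travel Insurance — status part-time ✗ (requires full-time or seasonal) → not eligible.
Home Office Allowance — status part-time ✓; service 203 days ≥ 1 month (≈30 days) ✓; age 34 ≥ 25 ✓ → eligible.
Unlimited PTO Program — service 203 days ≥ 6 months (≈180 days) ✓; rating 4 ≥ 4 ✓; dept Marketing ✗ → not eligible.
Phone Allowance — grade Band 2 ≥ Band 2 ✓; dept Marketing ✗ → not eligible.
Relocation Assistance — status part-time ✓; service 203 days ≥ 26 weeks (≈182 days) ✓; grade Band 2 < Band 5 ✗ → not eligible.
401(k) Plan — status part-time ✗ (requires full-time or seasonal) → not eligible.
Employee Assistance Program — status part-time ✗ (requires seasonal) → not eligible.

Home Office Allowance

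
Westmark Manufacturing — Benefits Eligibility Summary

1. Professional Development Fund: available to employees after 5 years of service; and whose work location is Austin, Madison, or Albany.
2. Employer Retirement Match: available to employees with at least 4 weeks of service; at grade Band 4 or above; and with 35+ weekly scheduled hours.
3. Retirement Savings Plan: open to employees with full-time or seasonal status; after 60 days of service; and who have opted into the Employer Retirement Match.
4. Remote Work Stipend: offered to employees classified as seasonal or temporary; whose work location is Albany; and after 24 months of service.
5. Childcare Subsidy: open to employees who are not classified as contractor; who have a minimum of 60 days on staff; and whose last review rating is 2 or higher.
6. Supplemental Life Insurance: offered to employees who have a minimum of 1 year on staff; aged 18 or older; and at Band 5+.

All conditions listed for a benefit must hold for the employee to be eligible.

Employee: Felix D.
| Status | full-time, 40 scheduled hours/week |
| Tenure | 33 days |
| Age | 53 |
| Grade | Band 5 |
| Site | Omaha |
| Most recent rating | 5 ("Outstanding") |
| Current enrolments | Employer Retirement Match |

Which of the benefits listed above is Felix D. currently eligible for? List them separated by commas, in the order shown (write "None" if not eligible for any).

Professional Development Fund — service 33 days < 5 years (≈1825 days) ✗ → not eligible.
Employer Retirement Match — service 33 days ≥ 4 weeks (≈28 days) ✓; grade Band 5 ≥ Band 4 ✓; 40 hrs/wk ≥ 35 ✓ → eligible.
Retirement Savings Plan — status full-time ✓; service 33 days < 60 days ✗ → not eligible.
Remote Work Stipend — status full-time ✗ (requires seasonal or temporary) → not eligible.
Childcare Subsidy — status full-time ✓ (not excluded); service 33 days < 60 days ✗ → not eligible.
Supplemental Life Insurance — service 33 days < 1 year (≈365 days) ✗ → not eligible.

Employer Retirement Match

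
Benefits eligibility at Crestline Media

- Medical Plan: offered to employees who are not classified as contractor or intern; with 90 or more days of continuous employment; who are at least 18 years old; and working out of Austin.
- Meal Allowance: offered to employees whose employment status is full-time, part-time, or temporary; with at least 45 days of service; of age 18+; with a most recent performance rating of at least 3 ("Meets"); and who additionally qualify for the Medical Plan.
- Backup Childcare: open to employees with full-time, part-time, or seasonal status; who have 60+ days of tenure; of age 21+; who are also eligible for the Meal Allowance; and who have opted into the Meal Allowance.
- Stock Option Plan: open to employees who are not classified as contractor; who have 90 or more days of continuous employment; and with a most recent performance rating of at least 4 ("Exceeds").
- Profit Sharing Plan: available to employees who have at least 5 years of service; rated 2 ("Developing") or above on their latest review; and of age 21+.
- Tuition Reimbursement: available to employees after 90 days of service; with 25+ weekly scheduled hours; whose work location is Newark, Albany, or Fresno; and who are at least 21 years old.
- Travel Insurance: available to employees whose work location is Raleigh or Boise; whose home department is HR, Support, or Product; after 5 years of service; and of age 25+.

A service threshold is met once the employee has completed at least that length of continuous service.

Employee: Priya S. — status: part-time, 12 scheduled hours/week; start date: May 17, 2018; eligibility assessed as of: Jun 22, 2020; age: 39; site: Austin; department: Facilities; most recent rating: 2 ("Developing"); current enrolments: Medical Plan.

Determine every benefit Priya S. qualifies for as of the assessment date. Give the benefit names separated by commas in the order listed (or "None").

Medical Plan

Service from May 17, 2018 to Jun 22, 2020: 767 days.
Medical Plan — status part-time ✓ (not excluded); service 767 days ≥ 90 days ✓; age 39 ≥ 18 ✓; site Austin ✓ → eligible.
Meal Allowance — status part-time ✓; service 767 days ≥ 45 days ✓; age 39 ≥ 18 ✓; rating 2 < 3 ✗ → not eligible.
Backup Childcare — status part-time ✓; service 767 days ≥ 60 days ✓; age 39 ≥ 21 ✓; not eligible for Meal Allowance ✗ → not eligible.
Stock Option Plan — status part-time ✓ (not excluded); service 767 days ≥ 90 days ✓; rating 2 < 4 ✗ → not eligible.
Profit Sharing Plan — service 767 days < 5 years (≈1825 days) ✗ → not eligible.
Tuition Reimbursement — service 767 days ≥ 90 days ✓; 12 hrs/wk < 25 ✗ → not eligible.
Travel Insurance — site Austin ✗ (not Raleigh or Boise) → not eligible.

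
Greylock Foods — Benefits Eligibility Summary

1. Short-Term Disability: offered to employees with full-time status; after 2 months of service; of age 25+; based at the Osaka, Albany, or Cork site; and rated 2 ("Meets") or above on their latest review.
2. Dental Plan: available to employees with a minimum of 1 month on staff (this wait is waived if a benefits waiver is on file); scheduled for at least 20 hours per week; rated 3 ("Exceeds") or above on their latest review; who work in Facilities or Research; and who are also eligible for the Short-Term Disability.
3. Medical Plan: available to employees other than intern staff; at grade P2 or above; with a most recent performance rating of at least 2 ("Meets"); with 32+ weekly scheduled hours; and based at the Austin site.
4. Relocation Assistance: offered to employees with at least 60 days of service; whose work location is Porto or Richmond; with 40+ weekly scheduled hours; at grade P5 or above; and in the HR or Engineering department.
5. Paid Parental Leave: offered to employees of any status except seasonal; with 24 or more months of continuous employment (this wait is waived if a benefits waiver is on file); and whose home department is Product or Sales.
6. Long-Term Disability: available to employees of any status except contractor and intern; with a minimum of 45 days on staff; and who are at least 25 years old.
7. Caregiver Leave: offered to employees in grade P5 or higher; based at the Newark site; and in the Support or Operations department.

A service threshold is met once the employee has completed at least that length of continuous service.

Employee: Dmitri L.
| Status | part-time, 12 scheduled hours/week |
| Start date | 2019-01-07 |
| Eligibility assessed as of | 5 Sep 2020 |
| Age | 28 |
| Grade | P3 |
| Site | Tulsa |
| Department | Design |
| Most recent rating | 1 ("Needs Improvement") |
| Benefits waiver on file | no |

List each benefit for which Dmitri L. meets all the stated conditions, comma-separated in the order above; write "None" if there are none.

Service from 2019-01-07 to 5 Sep 2020: 607 days.
Short-Term Disability — status part-time ✗ (requires full-time) → not eligible.
Dental Plan — no waiver, service 607 days ≥ 1 month (≈30 days) ✓; 12 hrs/wk < 20 ✗ → not eligible.
Medical Plan — status part-time ✓ (not excluded); grade P3 ≥ P2 ✓; rating 1 < 2 ✗ → not eligible.
Relocation Assistance — service 607 days ≥ 60 days ✓; site Tulsa ✗ (not Porto or Richmond) → not eligible.
Paid Parental Leave — status part-time ✓ (not excluded); no waiver, service 607 days < 24 months (≈720 days) ✗ → not eligible.
Long-Term Disability — status part-time ✓ (not excluded); service 607 days ≥ 45 days ✓; age 28 ≥ 25 ✓ → eligible.
Caregiver Leave — grade P3 < P5 ✗ → not eligible.

Long-Term Disability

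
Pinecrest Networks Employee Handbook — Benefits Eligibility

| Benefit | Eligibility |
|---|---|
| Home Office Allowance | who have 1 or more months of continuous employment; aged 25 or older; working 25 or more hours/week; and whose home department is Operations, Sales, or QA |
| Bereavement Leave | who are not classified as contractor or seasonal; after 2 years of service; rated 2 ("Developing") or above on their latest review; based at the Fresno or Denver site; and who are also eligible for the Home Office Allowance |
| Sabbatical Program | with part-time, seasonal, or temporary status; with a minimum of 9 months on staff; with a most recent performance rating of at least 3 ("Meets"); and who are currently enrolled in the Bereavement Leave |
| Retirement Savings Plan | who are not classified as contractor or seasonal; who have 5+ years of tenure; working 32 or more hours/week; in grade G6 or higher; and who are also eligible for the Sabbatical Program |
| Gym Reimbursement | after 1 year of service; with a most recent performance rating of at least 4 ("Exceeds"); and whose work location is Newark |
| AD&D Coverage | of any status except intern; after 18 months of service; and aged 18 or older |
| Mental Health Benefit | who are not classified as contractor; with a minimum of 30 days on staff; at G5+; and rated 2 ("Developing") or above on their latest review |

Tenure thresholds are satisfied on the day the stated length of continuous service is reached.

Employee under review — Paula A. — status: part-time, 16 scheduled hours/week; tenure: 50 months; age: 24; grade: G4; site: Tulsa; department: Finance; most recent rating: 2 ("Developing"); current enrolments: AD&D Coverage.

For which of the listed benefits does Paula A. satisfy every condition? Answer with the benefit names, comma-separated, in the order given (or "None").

Home Office Allowance — service 50 months ≥ 1 month ✓; age 24 < 25 ✗ → not eligible.
Bereavement Leave — status part-time ✓ (not excluded); service 50 months ≥ 2 years (≈730 days) ✓; rating 2 ≥ 2 ✓; site Tulsa ✗ (not Fresno or Denver) → not eligible.
Sabbatical Program — status part-time ✓; service 50 months ≥ 9 months ✓; rating 2 < 3 ✗ → not eligible.
Retirement Savings Plan — status part-time ✓ (not excluded); service 50 months < 5 years (≈1825 days) ✗ → not eligible.
Gym Reimbursement — service 50 months ≥ 1 year (≈365 days) ✓; rating 2 < 4 ✗ → not eligible.
AD&D Coverage — status part-time ✓ (not excluded); service 50 months ≥ 18 months ✓; age 24 ≥ 18 ✓ → eligible.
Mental Health Benefit — status part-time ✓ (not excluded); service 50 months ≥ 30 days ✓; grade G4 < G5 ✗ → not eligible.

AD&D Coverage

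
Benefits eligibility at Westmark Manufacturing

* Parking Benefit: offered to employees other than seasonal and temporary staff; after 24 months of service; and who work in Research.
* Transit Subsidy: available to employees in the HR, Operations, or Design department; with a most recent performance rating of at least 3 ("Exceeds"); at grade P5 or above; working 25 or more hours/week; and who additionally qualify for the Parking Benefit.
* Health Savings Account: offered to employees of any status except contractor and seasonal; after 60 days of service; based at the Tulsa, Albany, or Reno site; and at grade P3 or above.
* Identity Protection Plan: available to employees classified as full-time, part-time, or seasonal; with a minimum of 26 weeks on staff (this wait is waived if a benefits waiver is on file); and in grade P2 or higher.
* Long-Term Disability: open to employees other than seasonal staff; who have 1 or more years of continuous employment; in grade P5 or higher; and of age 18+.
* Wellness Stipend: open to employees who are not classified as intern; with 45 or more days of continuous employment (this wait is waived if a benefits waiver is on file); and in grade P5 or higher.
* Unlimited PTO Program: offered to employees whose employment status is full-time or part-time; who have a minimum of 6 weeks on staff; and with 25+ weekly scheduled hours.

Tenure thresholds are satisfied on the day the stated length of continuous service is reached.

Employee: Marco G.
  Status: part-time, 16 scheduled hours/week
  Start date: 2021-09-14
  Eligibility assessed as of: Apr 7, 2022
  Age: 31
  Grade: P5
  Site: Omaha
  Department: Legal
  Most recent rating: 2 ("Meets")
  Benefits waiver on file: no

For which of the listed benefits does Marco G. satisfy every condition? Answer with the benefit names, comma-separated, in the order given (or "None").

Identity Protection Plan, Wellness Stipend

Service from 2021-09-14 to Apr 7, 2022: 205 days.
Parking Benefit — status part-time ✓ (not excluded); service 205 days < 24 months (≈720 days) ✗ → not eligible.
Transit Subsidy — dept Legal ✗ → not eligible.
Health Savings Account — status part-time ✓ (not excluded); service 205 days ≥ 60 days ✓; site Omaha ✗ (not Tulsa, Albany, or Reno) → not eligible.
Identity Protection Plan — status part-time ✓; no waiver, service 205 days ≥ 26 weeks (≈182 days) ✓; grade P5 ≥ P2 ✓ → eligible.
Long-Term Disability — status part-time ✓ (not excluded); service 205 days < 1 year (≈365 days) ✗ → not eligible.
Wellness Stipend — status part-time ✓ (not excluded); no waiver, service 205 days ≥ 45 days ✓; grade P5 ≥ P5 ✓ → eligible.
Unlimited PTO Program — status part-time ✓; service 205 days ≥ 6 weeks (≈42 days) ✓; 16 hrs/wk < 25 ✗ → not eligible.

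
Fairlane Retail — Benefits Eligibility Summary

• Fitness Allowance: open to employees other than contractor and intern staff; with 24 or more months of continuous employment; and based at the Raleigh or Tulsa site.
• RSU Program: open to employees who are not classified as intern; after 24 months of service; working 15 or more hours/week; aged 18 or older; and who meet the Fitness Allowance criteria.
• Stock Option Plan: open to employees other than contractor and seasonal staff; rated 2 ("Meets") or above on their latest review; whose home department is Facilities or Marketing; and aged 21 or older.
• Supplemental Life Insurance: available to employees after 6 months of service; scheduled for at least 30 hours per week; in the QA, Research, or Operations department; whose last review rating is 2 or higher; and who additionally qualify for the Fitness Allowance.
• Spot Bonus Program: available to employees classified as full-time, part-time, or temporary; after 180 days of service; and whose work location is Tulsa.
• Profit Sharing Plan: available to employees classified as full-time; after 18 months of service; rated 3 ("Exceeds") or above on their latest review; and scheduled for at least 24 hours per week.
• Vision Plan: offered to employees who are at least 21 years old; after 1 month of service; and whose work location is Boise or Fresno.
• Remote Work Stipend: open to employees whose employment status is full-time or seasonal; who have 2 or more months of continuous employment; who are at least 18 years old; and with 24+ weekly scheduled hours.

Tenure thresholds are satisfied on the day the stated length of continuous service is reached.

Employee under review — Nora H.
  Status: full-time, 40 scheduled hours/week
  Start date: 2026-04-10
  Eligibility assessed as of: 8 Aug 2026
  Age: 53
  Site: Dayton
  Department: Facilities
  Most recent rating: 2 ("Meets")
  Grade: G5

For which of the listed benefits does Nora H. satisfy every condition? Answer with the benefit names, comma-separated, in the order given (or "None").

Stock Option Plan, Remote Work Stipend

Service from 2026-04-10 to 8 Aug 2026: 120 days.
Fitness Allowance — status full-time ✓ (not excluded); service 120 days < 24 months (≈720 days) ✗ → not eligible.
RSU Program — status full-time ✓ (not excluded); service 120 days < 24 months (≈720 days) ✗ → not eligible.
Stock Option Plan — status full-time ✓ (not excluded); rating 2 ≥ 2 ✓; dept Facilities ✓; age 53 ≥ 21 ✓ → eligible.
Supplemental Life Insurance — service 120 days < 6 months (≈180 days) ✗ → not eligible.
Spot Bonus Program — status full-time ✓; service 120 days < 180 days ✗ → not eligible.
Profit Sharing Plan — status full-time ✓; service 120 days < 18 months (≈540 days) ✗ → not eligible.
Vision Plan — age 53 ≥ 21 ✓; service 120 days ≥ 1 month (≈30 days) ✓; site Dayton ✗ (not Boise or Fresno) → not eligible.
Remote Work Stipend — status full-time ✓; service 120 days ≥ 2 months (≈60 days) ✓; age 53 ≥ 18 ✓; 40 hrs/wk ≥ 24 ✓ → eligible.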